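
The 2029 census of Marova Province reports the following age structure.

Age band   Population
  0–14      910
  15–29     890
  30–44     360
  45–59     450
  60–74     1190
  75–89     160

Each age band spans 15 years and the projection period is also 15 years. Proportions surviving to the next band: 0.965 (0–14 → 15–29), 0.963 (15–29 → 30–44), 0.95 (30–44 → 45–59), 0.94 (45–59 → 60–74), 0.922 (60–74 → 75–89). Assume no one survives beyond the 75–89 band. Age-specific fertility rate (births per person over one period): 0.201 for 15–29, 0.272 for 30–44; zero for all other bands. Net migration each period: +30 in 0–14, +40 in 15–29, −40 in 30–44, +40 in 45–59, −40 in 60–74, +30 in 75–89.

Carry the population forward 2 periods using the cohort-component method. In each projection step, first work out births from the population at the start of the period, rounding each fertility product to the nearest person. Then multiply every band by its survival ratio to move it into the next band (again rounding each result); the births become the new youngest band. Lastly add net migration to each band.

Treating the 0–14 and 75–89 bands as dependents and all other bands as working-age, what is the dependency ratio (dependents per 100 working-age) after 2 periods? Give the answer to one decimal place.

35.4

[period 1]
Births: 890 × 0.201 = 179, 360 × 0.272 = 98 → total 277
15–29: 910 × 0.965 = 878
30–44: 890 × 0.963 = 857
45–59: 360 × 0.95 = 342
60–74: 450 × 0.94 = 423
75–89: 1190 × 0.922 = 1097
Net migration: 0–14 + 30 → 307; 15–29 + 40 → 918; 30–44 − 40 → 817; 45–59 + 40 → 382; 60–74 − 40 → 383; 75–89 + 30 → 1127
Population now: 0–14=307, 15–29=918, 30–44=817, 45–59=382, 60–74=383, 75–89=1127
[period 2]
Births: 918 × 0.201 = 185, 817 × 0.272 = 222 → total 407
15–29: 307 × 0.965 = 296
30–44: 918 × 0.963 = 884
45–59: 817 × 0.95 = 776
60–74: 382 × 0.94 = 359
75–89: 383 × 0.922 = 353
Net migration: 0–14 + 30 → 437; 15–29 + 40 → 336; 30–44 − 40 → 844; 45–59 + 40 → 816; 60–74 − 40 → 319; 75–89 + 30 → 383
Population now: 0–14=437, 15–29=336, 30–44=844, 45–59=816, 60–74=319, 75–89=383
Dependents (band 0–14 + band 75–89) = 437 + 383 = 820; working-age = 2315; ratio = 820/2315 × 100 = 35.4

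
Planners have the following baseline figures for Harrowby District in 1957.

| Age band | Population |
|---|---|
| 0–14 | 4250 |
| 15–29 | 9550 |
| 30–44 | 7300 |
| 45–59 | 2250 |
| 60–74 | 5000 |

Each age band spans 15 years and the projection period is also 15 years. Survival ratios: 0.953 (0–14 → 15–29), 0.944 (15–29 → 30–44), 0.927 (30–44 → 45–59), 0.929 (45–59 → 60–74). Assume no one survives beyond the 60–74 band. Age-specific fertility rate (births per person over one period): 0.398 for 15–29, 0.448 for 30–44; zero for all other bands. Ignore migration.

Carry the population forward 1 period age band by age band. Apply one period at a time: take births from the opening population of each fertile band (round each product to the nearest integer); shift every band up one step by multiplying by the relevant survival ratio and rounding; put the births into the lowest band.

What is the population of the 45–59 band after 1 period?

Period 1:
Births: 9550 * 0.398 = 3801  |  7300 * 0.448 = 3270 → 7071
15–29: 4250 * 0.953 = 4050
30–44: 9550 * 0.944 = 9015
45–59: 7300 * 0.927 = 6767
60–74: 2250 * 0.929 = 2090
Population now: 0–14=7071, 15–29=4050, 30–44=9015, 45–59=6767, 60–74=2090

6767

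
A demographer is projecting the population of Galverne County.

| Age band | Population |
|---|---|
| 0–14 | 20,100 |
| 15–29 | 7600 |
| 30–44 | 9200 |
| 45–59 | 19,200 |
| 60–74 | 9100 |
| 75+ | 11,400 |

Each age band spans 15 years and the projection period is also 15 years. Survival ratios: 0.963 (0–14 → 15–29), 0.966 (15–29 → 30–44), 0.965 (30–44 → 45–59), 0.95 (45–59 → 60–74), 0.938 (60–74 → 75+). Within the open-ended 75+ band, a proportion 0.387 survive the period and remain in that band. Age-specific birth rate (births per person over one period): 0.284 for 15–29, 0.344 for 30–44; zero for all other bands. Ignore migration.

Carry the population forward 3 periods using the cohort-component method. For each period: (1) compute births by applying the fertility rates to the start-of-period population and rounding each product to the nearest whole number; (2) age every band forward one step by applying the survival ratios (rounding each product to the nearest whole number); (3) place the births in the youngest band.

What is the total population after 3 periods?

61812

(Bands numbered youngest = 1 to oldest = 6.)
After projecting period 1:
Births: 7600 × 0.284 = 2158, 9200 × 0.344 = 3165 — total 5323
Band 2: 20100 × 0.963 = 19356
Band 3: 7600 × 0.966 = 7342
Band 4: 9200 × 0.965 = 8878
Band 5: 19200 × 0.95 = 18240
Band 6: 9100 × 0.938 + 11400 × 0.387 = 8536 + 4412 = 12948
End of period: [5323, 19356, 7342, 8878, 18240, 12948]
After projecting period 2:
Births: 19356 × 0.284 = 5497, 7342 × 0.344 = 2526 — total 8023
Band 2: 5323 × 0.963 = 5126
Band 3: 19356 × 0.966 = 18698
Band 4: 7342 × 0.965 = 7085
Band 5: 8878 × 0.95 = 8434
Band 6: 18240 × 0.938 + 12948 × 0.387 = 17109 + 5011 = 22120
End of period: [8023, 5126, 18698, 7085, 8434, 22120]
After projecting period 3:
Births: 5126 × 0.284 = 1456, 18698 × 0.344 = 6432 — total 7888
Band 2: 8023 × 0.963 = 7726
Band 3: 5126 × 0.966 = 4952
Band 4: 18698 × 0.965 = 18044
Band 5: 7085 × 0.95 = 6731
Band 6: 8434 × 0.938 + 22120 × 0.387 = 7911 + 8560 = 16471
End of period: [7888, 7726, 4952, 18044, 6731, 16471]
Total after period 3: 7888 + 7726 + 4952 + 18044 + 6731 + 16471 = 61812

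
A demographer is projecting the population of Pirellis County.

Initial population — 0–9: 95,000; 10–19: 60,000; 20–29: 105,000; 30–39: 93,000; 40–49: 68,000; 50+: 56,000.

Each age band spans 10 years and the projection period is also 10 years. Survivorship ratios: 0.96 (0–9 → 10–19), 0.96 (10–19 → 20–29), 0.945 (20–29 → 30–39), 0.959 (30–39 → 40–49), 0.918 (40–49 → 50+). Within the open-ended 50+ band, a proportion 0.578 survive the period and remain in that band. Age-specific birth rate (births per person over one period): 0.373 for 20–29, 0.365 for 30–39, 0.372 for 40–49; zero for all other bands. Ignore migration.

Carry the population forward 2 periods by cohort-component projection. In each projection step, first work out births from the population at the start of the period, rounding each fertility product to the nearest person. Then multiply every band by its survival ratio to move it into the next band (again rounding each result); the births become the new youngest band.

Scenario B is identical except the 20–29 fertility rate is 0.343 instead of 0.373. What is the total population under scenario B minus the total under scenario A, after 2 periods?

-4752

Let group 1 be 0–9 through group 6 = 50+.
— Period 1 —
Births: 105000 × 0.373 = 39165  |  93000 × 0.365 = 33945  |  68000 × 0.372 = 25296 → total 98406
Group 2: 95000 × 0.96 = 91200
Group 3: 60000 × 0.96 = 57600
Group 4: 105000 × 0.945 = 99225
Group 5: 93000 × 0.959 = 89187
Group 6: 68000 × 0.918 + 56000 × 0.578 = 62424 + 32368 = 94792
Giving 98406 / 91200 / 57600 / 99225 / 89187 / 94792.
— Period 2 —
Births: 57600 × 0.373 = 21485  |  99225 × 0.365 = 36217  |  89187 × 0.372 = 33178 → total 90880
Group 2: 98406 × 0.96 = 94470
Group 3: 91200 × 0.96 = 87552
Group 4: 57600 × 0.945 = 54432
Group 5: 99225 × 0.959 = 95157
Group 6: 89187 × 0.918 + 94792 × 0.578 = 81874 + 54790 = 136664
Giving 90880 / 94470 / 87552 / 54432 / 95157 / 136664.
Scenario A total after 2 periods: 559155
Scenario B projection —
— Period 1 —
Births: 105000 × 0.343 = 36015  |  93000 × 0.365 = 33945  |  68000 × 0.372 = 25296 → total 95256
Group 2: 95000 × 0.96 = 91200
Group 3: 60000 × 0.96 = 57600
Group 4: 105000 × 0.945 = 99225
Group 5: 93000 × 0.959 = 89187
Group 6: 68000 × 0.918 + 56000 × 0.578 = 62424 + 32368 = 94792
Giving 95256 / 91200 / 57600 / 99225 / 89187 / 94792.
— Period 2 —
Births: 57600 × 0.343 = 19757  |  99225 × 0.365 = 36217  |  89187 × 0.372 = 33178 → total 89152
Group 2: 95256 × 0.96 = 91446
Group 3: 91200 × 0.96 = 87552
Group 4: 57600 × 0.945 = 54432
Group 5: 99225 × 0.959 = 95157
Group 6: 89187 × 0.918 + 94792 × 0.578 = 81874 + 54790 = 136664
Giving 89152 / 91446 / 87552 / 54432 / 95157 / 136664.
Scenario B total after 2 periods: 554403
Difference B − A = 554403 − 559155 = -4752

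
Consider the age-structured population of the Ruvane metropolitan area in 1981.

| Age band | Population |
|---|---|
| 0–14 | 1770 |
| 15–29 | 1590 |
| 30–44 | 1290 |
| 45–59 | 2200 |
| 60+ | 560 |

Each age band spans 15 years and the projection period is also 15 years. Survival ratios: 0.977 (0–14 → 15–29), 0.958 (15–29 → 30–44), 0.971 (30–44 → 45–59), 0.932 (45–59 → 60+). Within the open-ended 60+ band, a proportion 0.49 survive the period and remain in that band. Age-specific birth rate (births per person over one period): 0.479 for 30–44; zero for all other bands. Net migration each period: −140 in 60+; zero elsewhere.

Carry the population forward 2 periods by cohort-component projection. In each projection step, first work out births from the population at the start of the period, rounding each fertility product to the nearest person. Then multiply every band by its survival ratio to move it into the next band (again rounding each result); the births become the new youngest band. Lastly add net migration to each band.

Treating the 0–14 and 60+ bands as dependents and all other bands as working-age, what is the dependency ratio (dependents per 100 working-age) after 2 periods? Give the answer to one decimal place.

75.6

Call the bands 1 to 5, youngest first.
After projecting period 1:
Births: 1290 × 0.479 = 618
Band 2: 1770 × 0.977 = 1729
Band 3: 1590 × 0.958 = 1523
Band 4: 1290 × 0.971 = 1253
Band 5: 2200 × 0.932 + 560 × 0.49 = 2050 + 274 = 2324
Net migration: Band 5 − 140 → 2184
Population now: 0–14=618, 15–29=1729, 30–44=1523, 45–59=1253, 60+=2184
After projecting period 2:
Births: 1523 × 0.479 = 730
Band 2: 618 × 0.977 = 604
Band 3: 1729 × 0.958 = 1656
Band 4: 1523 × 0.971 = 1479
Band 5: 1253 × 0.932 + 2184 × 0.49 = 1168 + 1070 = 2238
Net migration: Band 5 − 140 → 2098
Population now: 0–14=730, 15–29=604, 30–44=1656, 45–59=1479, 60+=2098
Dependents (band 0–14 + band 60+) = 730 + 2098 = 2828; working-age = 3739; ratio = 2828/3739 × 100 = 75.6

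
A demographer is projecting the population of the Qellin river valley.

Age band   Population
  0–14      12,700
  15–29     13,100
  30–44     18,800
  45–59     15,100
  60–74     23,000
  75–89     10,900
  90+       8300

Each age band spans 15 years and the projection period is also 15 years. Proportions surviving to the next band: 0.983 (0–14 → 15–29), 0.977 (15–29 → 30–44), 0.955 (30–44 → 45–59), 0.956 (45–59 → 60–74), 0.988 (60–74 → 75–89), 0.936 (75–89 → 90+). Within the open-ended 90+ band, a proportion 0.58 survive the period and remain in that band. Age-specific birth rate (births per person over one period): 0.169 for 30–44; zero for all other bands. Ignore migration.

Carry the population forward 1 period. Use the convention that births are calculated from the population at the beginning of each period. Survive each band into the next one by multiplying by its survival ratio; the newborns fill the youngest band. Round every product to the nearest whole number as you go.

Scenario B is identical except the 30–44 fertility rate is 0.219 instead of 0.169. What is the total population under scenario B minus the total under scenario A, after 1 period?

940

— Period 1 —
Births: 18800 × 0.169 = 3177
15–29: 12700 × 0.983 = 12484
30–44: 13100 × 0.977 = 12799
45–59: 18800 × 0.955 = 17954
60–74: 15100 × 0.956 = 14436
75–89: 23000 × 0.988 = 22724
90+: 10900 × 0.936 + 8300 × 0.58 = 10202 + 4814 = 15016
Population now: 0–14=3177, 15–29=12484, 30–44=12799, 45–59=17954, 60–74=14436, 75–89=22724, 90+=15016
Scenario A total after 1 period: 98590
Scenario B projection —
— Period 1 —
Births: 18800 × 0.219 = 4117
15–29: 12700 × 0.983 = 12484
30–44: 13100 × 0.977 = 12799
45–59: 18800 × 0.955 = 17954
60–74: 15100 × 0.956 = 14436
75–89: 23000 × 0.988 = 22724
90+: 10900 × 0.936 + 8300 × 0.58 = 10202 + 4814 = 15016
Population now: 0–14=4117, 15–29=12484, 30–44=12799, 45–59=17954, 60–74=14436, 75–89=22724, 90+=15016
Scenario B total after 1 period: 99530
Difference B − A = 99530 − 98590 = 940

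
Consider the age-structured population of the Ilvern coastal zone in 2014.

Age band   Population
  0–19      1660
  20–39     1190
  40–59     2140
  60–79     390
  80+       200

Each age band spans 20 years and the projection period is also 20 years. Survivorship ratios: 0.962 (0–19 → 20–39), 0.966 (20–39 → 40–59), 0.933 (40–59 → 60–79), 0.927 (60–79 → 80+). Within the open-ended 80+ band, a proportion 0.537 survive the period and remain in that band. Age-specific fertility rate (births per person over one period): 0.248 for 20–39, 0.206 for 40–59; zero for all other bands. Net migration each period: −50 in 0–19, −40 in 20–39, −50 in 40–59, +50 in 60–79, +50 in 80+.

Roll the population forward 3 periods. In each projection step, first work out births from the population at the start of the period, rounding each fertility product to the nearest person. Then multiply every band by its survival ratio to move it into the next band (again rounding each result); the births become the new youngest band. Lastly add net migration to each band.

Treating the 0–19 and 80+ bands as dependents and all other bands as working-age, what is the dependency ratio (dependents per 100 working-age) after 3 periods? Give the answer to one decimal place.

Numbering the groups 1..5 from youngest to oldest:
— Period 1 —
Births: 1190 × 0.248 = 295  |  2140 × 0.206 = 441 — total 736
Group 2: 1660 × 0.962 = 1597
Group 3: 1190 × 0.966 = 1150
Group 4: 2140 × 0.933 = 1997
Group 5: 390 × 0.927 + 200 × 0.537 = 362 + 107 = 469
Net migration: Group 1 − 50 → 686; Group 2 − 40 → 1557; Group 3 − 50 → 1100; Group 4 + 50 → 2047; Group 5 + 50 → 519
Population now: 0–19=686, 20–39=1557, 40–59=1100, 60–79=2047, 80+=519
— Period 2 —
Births: 1557 × 0.248 = 386  |  1100 × 0.206 = 227 — total 613
Group 2: 686 × 0.962 = 660
Group 3: 1557 × 0.966 = 1504
Group 4: 1100 × 0.933 = 1026
Group 5: 2047 × 0.927 + 519 × 0.537 = 1898 + 279 = 2177
Net migration: Group 1 − 50 → 563; Group 2 − 40 → 620; Group 3 − 50 → 1454; Group 4 + 50 → 1076; Group 5 + 50 → 2227
Population now: 0–19=563, 20–39=620, 40–59=1454, 60–79=1076, 80+=2227
— Period 3 —
Births: 620 × 0.248 = 154  |  1454 × 0.206 = 300 — total 454
Group 2: 563 × 0.962 = 542
Group 3: 620 × 0.966 = 599
Group 4: 1454 × 0.933 = 1357
Group 5: 1076 × 0.927 + 2227 × 0.537 = 997 + 1196 = 2193
Net migration: Group 1 − 50 → 404; Group 2 − 40 → 502; Group 3 − 50 → 549; Group 4 + 50 → 1407; Group 5 + 50 → 2243
Population now: 0–19=404, 20–39=502, 40–59=549, 60–79=1407, 80+=2243
Dependents (band 0–19 + band 80+) = 404 + 2243 = 2647; working-age = 2458; ratio = 2647/2458 × 100 = 107.7

107.7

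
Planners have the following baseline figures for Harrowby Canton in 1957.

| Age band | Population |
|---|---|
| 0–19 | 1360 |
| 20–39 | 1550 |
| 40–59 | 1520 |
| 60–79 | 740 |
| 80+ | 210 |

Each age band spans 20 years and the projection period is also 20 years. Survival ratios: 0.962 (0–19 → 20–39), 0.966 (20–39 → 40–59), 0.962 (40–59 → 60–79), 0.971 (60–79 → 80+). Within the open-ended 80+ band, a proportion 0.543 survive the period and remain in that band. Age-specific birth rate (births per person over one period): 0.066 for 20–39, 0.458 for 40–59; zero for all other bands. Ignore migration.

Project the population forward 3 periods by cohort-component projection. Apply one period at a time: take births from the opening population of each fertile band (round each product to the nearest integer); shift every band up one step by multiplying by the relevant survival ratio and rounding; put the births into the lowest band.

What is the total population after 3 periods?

5745

[period 1]
Births: 1550 × 0.066 = 102 ; 1520 × 0.458 = 696 — total 798
20–39: 1360 × 0.962 = 1308
40–59: 1550 × 0.966 = 1497
60–79: 1520 × 0.962 = 1462
80+: 740 × 0.971 + 210 × 0.543 = 719 + 114 = 833
Giving 798 / 1308 / 1497 / 1462 / 833.
[period 2]
Births: 1308 × 0.066 = 86 ; 1497 × 0.458 = 686 — total 772
20–39: 798 × 0.962 = 768
40–59: 1308 × 0.966 = 1264
60–79: 1497 × 0.962 = 1440
80+: 1462 × 0.971 + 833 × 0.543 = 1420 + 452 = 1872
Giving 772 / 768 / 1264 / 1440 / 1872.
[period 3]
Births: 768 × 0.066 = 51 ; 1264 × 0.458 = 579 — total 630
20–39: 772 × 0.962 = 743
40–59: 768 × 0.966 = 742
60–79: 1264 × 0.962 = 1216
80+: 1440 × 0.971 + 1872 × 0.543 = 1398 + 1016 = 2414
Giving 630 / 743 / 742 / 1216 / 2414.
Total after period 3: 630 + 743 + 742 + 1216 + 2414 = 5745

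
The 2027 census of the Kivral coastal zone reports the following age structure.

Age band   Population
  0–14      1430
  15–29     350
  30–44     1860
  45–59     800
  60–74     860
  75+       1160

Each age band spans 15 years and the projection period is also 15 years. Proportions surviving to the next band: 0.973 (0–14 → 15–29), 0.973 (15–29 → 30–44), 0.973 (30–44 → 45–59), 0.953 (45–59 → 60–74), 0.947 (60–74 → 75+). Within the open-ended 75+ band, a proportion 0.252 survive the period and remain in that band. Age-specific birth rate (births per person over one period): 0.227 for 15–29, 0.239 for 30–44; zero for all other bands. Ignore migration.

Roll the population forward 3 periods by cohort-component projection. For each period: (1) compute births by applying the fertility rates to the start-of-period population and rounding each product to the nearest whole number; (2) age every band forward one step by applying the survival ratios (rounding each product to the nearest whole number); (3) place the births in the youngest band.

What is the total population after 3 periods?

Let band 1 be 0–14 through band 6 = 75+.
After projecting period 1:
Births: 350 * 0.227 = 79  |  1860 * 0.239 = 445 → total 524
Band 2: 1430 * 0.973 = 1391
Band 3: 350 * 0.973 = 341
Band 4: 1860 * 0.973 = 1810
Band 5: 800 * 0.953 = 762
Band 6: 860 * 0.947 + 1160 * 0.252 = 814 + 292 = 1106
Giving 524 / 1391 / 341 / 1810 / 762 / 1106.
After projecting period 2:
Births: 1391 * 0.227 = 316  |  341 * 0.239 = 81 → total 397
Band 2: 524 * 0.973 = 510
Band 3: 1391 * 0.973 = 1353
Band 4: 341 * 0.973 = 332
Band 5: 1810 * 0.953 = 1725
Band 6: 762 * 0.947 + 1106 * 0.252 = 722 + 279 = 1001
Giving 397 / 510 / 1353 / 332 / 1725 / 1001.
After projecting period 3:
Births: 510 * 0.227 = 116  |  1353 * 0.239 = 323 → total 439
Band 2: 397 * 0.973 = 386
Band 3: 510 * 0.973 = 496
Band 4: 1353 * 0.973 = 1316
Band 5: 332 * 0.953 = 316
Band 6: 1725 * 0.947 + 1001 * 0.252 = 1634 + 252 = 1886
Giving 439 / 386 / 496 / 1316 / 316 / 1886.
Total after period 3: 439 + 386 + 496 + 1316 + 316 + 1886 = 4839

4839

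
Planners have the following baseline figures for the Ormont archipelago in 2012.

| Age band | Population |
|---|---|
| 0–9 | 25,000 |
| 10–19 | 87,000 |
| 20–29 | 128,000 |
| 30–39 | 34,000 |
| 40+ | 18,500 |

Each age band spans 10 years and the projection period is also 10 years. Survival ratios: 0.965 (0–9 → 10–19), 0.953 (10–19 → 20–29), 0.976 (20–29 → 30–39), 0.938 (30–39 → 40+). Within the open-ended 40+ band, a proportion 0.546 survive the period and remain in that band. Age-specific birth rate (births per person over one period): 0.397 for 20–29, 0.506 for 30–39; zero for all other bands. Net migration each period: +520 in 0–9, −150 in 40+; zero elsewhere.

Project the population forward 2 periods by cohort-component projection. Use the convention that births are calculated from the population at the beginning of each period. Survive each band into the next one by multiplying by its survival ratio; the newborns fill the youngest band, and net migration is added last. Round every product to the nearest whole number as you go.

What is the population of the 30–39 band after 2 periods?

Period 1:
Births: 128000 * 0.397 = 50816  |  34000 * 0.506 = 17204 — total 68020
10–19: 25000 * 0.965 = 24125
20–29: 87000 * 0.953 = 82911
30–39: 128000 * 0.976 = 124928
40+: 34000 * 0.938 + 18500 * 0.546 = 31892 + 10101 = 41993
Net migration: 0–9 + 520 → 68540; 40+ − 150 → 41843
End of period: [68540, 24125, 82911, 124928, 41843]
Period 2:
Births: 82911 * 0.397 = 32916  |  124928 * 0.506 = 63214 — total 96130
10–19: 68540 * 0.965 = 66141
20–29: 24125 * 0.953 = 22991
30–39: 82911 * 0.976 = 80921
40+: 124928 * 0.938 + 41843 * 0.546 = 117182 + 22846 = 140028
Net migration: 0–9 + 520 → 96650; 40+ − 150 → 139878
End of period: [96650, 66141, 22991, 80921, 139878]

80921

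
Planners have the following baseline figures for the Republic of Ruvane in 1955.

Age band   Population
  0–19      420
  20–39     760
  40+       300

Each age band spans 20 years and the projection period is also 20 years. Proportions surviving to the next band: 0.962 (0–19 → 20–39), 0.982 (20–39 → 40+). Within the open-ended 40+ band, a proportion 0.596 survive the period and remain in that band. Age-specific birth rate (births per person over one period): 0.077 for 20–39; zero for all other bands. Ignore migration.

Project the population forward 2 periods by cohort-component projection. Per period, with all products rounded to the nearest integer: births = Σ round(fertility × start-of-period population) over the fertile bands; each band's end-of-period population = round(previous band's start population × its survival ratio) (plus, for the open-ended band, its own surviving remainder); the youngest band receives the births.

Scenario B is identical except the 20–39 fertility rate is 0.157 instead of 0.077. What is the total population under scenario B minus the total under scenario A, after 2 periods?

(Bands numbered youngest = 1 to oldest = 3.)
Period 1.
Births: 760 × 0.077 = 59
Band 2: 420 × 0.962 = 404
Band 3: 760 × 0.982 + 300 × 0.596 = 746 + 179 = 925
Giving 59 / 404 / 925.
Period 2.
Births: 404 × 0.077 = 31
Band 2: 59 × 0.962 = 57
Band 3: 404 × 0.982 + 925 × 0.596 = 397 + 551 = 948
Giving 31 / 57 / 948.
Scenario A total after 2 periods: 1036
Scenario B projection —
Period 1.
Births: 760 × 0.157 = 119
Band 2: 420 × 0.962 = 404
Band 3: 760 × 0.982 + 300 × 0.596 = 746 + 179 = 925
Giving 119 / 404 / 925.
Period 2.
Births: 404 × 0.157 = 63
Band 2: 119 × 0.962 = 114
Band 3: 404 × 0.982 + 925 × 0.596 = 397 + 551 = 948
Giving 63 / 114 / 948.
Scenario B total after 2 periods: 1125
Difference B − A = 1125 − 1036 = 89

89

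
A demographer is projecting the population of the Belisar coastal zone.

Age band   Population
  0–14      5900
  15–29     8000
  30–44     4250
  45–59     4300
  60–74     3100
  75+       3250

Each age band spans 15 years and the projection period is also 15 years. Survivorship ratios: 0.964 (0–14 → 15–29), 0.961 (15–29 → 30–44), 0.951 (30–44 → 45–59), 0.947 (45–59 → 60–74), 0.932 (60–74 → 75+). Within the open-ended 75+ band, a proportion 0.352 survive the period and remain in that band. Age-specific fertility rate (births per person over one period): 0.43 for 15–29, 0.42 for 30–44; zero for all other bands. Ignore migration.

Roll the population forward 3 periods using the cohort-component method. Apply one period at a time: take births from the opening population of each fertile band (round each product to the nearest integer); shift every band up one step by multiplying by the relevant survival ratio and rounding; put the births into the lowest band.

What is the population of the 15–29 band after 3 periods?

Call the groups 1 to 6, youngest first.
[period 1]
Births: 8000 × 0.43 = 3440 ; 4250 × 0.42 = 1785 — total 5225
Group 2: 5900 × 0.964 = 5688
Group 3: 8000 × 0.961 = 7688
Group 4: 4250 × 0.951 = 4042
Group 5: 4300 × 0.947 = 4072
Group 6: 3100 × 0.932 + 3250 × 0.352 = 2889 + 1144 = 4033
Population now: 0–14=5225, 15–29=5688, 30–44=7688, 45–59=4042, 60–74=4072, 75+=4033
[period 2]
Births: 5688 × 0.43 = 2446 ; 7688 × 0.42 = 3229 — total 5675
Group 2: 5225 × 0.964 = 5037
Group 3: 5688 × 0.961 = 5466
Group 4: 7688 × 0.951 = 7311
Group 5: 4042 × 0.947 = 3828
Group 6: 4072 × 0.932 + 4033 × 0.352 = 3795 + 1420 = 5215
Population now: 0–14=5675, 15–29=5037, 30–44=5466, 45–59=7311, 60–74=3828, 75+=5215
[period 3]
Births: 5037 × 0.43 = 2166 ; 5466 × 0.42 = 2296 — total 4462
Group 2: 5675 × 0.964 = 5471
Group 3: 5037 × 0.961 = 4841
Group 4: 5466 × 0.951 = 5198
Group 5: 7311 × 0.947 = 6924
Group 6: 3828 × 0.932 + 5215 × 0.352 = 3568 + 1836 = 5404
Population now: 0–14=4462, 15–29=5471, 30–44=4841, 45–59=5198, 60–74=6924, 75+=5404

5471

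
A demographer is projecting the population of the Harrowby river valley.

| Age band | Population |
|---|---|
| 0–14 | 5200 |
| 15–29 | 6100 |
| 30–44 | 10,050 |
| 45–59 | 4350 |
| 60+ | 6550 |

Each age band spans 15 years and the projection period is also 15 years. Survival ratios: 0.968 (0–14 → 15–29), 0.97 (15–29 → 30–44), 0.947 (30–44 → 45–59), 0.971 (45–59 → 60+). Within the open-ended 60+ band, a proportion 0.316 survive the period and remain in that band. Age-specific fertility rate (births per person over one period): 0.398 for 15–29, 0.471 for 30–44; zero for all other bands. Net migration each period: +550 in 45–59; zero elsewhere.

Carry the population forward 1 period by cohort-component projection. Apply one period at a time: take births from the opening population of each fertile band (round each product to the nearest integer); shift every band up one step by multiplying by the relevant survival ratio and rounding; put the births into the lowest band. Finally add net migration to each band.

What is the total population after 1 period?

Let group 1 be 0–14 through group 5 = 60+.
Period 1:
Births: 6100 * 0.398 = 2428, 10050 * 0.471 = 4734 — total 7162
Group 2: 5200 * 0.968 = 5034
Group 3: 6100 * 0.97 = 5917
Group 4: 10050 * 0.947 = 9517
Group 5: 4350 * 0.971 + 6550 * 0.316 = 4224 + 2070 = 6294
Net migration: Group 4 + 550 → 10067
Population now: 0–14=7162, 15–29=5034, 30–44=5917, 45–59=10067, 60+=6294
Total after period 1: 7162 + 5034 + 5917 + 10067 + 6294 = 34474

34474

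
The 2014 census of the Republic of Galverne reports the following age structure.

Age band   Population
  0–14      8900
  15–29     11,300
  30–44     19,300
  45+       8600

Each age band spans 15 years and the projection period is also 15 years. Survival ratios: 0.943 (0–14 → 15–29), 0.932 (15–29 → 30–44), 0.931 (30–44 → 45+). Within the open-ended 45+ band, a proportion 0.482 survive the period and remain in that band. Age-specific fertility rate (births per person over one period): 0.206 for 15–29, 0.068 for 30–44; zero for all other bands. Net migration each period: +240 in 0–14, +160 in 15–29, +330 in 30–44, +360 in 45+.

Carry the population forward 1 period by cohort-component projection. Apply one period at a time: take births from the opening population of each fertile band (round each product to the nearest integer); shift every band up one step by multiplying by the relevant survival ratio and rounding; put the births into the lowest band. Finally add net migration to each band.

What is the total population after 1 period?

[period 1]
Births: 11300 × 0.206 = 2328 ; 19300 × 0.068 = 1312 → total 3640
15–29: 8900 × 0.943 = 8393
30–44: 11300 × 0.932 = 10532
45+: 19300 × 0.931 + 8600 × 0.482 = 17968 + 4145 = 22113
Net migration: 0–14 + 240 → 3880; 15–29 + 160 → 8553; 30–44 + 330 → 10862; 45+ + 360 → 22473
→ [3880, 8553, 10862, 22473]
Total after period 1: 3880 + 8553 + 10862 + 22473 = 45768

45768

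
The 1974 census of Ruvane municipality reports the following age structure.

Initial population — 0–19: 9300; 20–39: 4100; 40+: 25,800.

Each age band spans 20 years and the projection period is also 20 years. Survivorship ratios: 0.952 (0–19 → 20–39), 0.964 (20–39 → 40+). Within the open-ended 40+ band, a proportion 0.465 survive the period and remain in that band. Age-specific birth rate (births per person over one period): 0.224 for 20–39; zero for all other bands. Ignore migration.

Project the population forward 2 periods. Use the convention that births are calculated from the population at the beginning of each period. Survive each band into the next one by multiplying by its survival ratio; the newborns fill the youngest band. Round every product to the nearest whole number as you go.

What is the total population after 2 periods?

18808

After projecting period 1:
Births: 4100 × 0.224 = 918
20–39: 9300 × 0.952 = 8854
40+: 4100 × 0.964 + 25800 × 0.465 = 3952 + 11997 = 15949
End of period: [918, 8854, 15949]
After projecting period 2:
Births: 8854 × 0.224 = 1983
20–39: 918 × 0.952 = 874
40+: 8854 × 0.964 + 15949 × 0.465 = 8535 + 7416 = 15951
End of period: [1983, 874, 15951]
Total after period 2: 1983 + 874 + 15951 = 18808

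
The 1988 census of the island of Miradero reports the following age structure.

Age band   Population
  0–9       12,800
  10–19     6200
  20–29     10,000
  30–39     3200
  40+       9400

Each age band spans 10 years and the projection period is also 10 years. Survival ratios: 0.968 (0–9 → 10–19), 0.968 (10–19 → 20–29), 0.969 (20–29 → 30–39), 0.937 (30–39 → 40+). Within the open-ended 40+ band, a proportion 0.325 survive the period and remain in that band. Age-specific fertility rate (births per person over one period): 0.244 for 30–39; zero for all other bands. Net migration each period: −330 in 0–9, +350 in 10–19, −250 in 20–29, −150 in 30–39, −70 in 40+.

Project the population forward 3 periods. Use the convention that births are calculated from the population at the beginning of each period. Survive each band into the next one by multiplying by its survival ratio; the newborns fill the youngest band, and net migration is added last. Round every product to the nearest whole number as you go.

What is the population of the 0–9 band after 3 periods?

993

Period 1.
Births: 3200 * 0.244 = 781
10–19: 12800 * 0.968 = 12390
20–29: 6200 * 0.968 = 6002
30–39: 10000 * 0.969 = 9690
40+: 3200 * 0.937 + 9400 * 0.325 = 2998 + 3055 = 6053
Net migration: 0–9 − 330 → 451; 10–19 + 350 → 12740; 20–29 − 250 → 5752; 30–39 − 150 → 9540; 40+ − 70 → 5983
Giving 451 / 12740 / 5752 / 9540 / 5983.
Period 2.
Births: 9540 * 0.244 = 2328
10–19: 451 * 0.968 = 437
20–29: 12740 * 0.968 = 12332
30–39: 5752 * 0.969 = 5574
40+: 9540 * 0.937 + 5983 * 0.325 = 8939 + 1944 = 10883
Net migration: 0–9 − 330 → 1998; 10–19 + 350 → 787; 20–29 − 250 → 12082; 30–39 − 150 → 5424; 40+ − 70 → 10813
Giving 1998 / 787 / 12082 / 5424 / 10813.
Period 3.
Births: 5424 * 0.244 = 1323
10–19: 1998 * 0.968 = 1934
20–29: 787 * 0.968 = 762
30–39: 12082 * 0.969 = 11707
40+: 5424 * 0.937 + 10813 * 0.325 = 5082 + 3514 = 8596
Net migration: 0–9 − 330 → 993; 10–19 + 350 → 2284; 20–29 − 250 → 512; 30–39 − 150 → 11557; 40+ − 70 → 8526
Giving 993 / 2284 / 512 / 11557 / 8526.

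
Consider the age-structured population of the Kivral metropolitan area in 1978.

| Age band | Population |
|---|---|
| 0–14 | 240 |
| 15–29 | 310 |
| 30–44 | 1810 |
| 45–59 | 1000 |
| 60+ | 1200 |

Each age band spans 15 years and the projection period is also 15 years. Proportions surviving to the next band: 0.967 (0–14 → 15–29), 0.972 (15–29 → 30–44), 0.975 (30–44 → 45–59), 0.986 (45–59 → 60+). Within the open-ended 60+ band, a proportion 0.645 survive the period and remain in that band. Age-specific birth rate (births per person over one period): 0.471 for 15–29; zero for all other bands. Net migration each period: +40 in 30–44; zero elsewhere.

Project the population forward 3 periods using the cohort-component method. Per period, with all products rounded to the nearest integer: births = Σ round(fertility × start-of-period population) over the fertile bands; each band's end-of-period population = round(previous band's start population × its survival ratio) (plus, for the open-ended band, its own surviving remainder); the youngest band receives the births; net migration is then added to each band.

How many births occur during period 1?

Call the bands 1 to 5, youngest first.
Period 1:
Births: 310 * 0.471 = 146
Band 2: 240 * 0.967 = 232
Band 3: 310 * 0.972 = 301
Band 4: 1810 * 0.975 = 1765
Band 5: 1000 * 0.986 + 1200 * 0.645 = 986 + 774 = 1760
Net migration: Band 3 + 40 → 341
Population now: 0–14=146, 15–29=232, 30–44=341, 45–59=1765, 60+=1760

146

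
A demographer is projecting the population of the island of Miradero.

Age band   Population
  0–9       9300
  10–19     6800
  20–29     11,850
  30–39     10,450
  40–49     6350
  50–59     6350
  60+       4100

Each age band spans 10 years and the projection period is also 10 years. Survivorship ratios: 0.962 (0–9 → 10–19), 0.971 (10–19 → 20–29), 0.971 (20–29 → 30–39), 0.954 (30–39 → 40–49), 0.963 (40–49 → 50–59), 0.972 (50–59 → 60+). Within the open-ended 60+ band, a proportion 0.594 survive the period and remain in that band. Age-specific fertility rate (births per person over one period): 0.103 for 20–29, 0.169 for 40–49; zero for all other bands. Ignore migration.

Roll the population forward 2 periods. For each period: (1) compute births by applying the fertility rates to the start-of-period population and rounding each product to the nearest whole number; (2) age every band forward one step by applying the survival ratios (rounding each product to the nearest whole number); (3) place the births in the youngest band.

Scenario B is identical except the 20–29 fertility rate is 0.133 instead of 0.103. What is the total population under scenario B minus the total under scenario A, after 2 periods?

539

Period 1:
Births: 11850 × 0.103 = 1221, 6350 × 0.169 = 1073 → total 2294
10–19: 9300 × 0.962 = 8947
20–29: 6800 × 0.971 = 6603
30–39: 11850 × 0.971 = 11506
40–49: 10450 × 0.954 = 9969
50–59: 6350 × 0.963 = 6115
60+: 6350 × 0.972 + 4100 × 0.594 = 6172 + 2435 = 8607
End of period: [2294, 8947, 6603, 11506, 9969, 6115, 8607]
Period 2:
Births: 6603 × 0.103 = 680, 9969 × 0.169 = 1685 → total 2365
10–19: 2294 × 0.962 = 2207
20–29: 8947 × 0.971 = 8688
30–39: 6603 × 0.971 = 6412
40–49: 11506 × 0.954 = 10977
50–59: 9969 × 0.963 = 9600
60+: 6115 × 0.972 + 8607 × 0.594 = 5944 + 5113 = 11057
End of period: [2365, 2207, 8688, 6412, 10977, 9600, 11057]
Scenario A total after 2 periods: 51306
Scenario B projection —
Period 1:
Births: 11850 × 0.133 = 1576, 6350 × 0.169 = 1073 → total 2649
10–19: 9300 × 0.962 = 8947
20–29: 6800 × 0.971 = 6603
30–39: 11850 × 0.971 = 11506
40–49: 10450 × 0.954 = 9969
50–59: 6350 × 0.963 = 6115
60+: 6350 × 0.972 + 4100 × 0.594 = 6172 + 2435 = 8607
End of period: [2649, 8947, 6603, 11506, 9969, 6115, 8607]
Period 2:
Births: 6603 × 0.133 = 878, 9969 × 0.169 = 1685 → total 2563
10–19: 2649 × 0.962 = 2548
20–29: 8947 × 0.971 = 8688
30–39: 6603 × 0.971 = 6412
40–49: 11506 × 0.954 = 10977
50–59: 9969 × 0.963 = 9600
60+: 6115 × 0.972 + 8607 × 0.594 = 5944 + 5113 = 11057
End of period: [2563, 2548, 8688, 6412, 10977, 9600, 11057]
Scenario B total after 2 periods: 51845
Difference B − A = 51845 − 51306 = 539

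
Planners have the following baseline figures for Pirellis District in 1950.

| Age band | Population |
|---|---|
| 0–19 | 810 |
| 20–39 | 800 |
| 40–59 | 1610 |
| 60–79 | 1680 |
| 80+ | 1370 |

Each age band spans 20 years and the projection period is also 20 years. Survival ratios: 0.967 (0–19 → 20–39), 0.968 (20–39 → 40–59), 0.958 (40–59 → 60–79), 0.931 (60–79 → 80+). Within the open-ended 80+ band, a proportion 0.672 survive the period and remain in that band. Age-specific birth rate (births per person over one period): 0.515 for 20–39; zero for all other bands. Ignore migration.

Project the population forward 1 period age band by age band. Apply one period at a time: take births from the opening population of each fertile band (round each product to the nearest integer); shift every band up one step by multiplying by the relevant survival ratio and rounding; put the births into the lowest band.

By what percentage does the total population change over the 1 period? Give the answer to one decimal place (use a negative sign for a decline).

Numbering the bands 1..5 from youngest to oldest:
After projecting period 1:
Births: 800 * 0.515 = 412
Band 2: 810 * 0.967 = 783
Band 3: 800 * 0.968 = 774
Band 4: 1610 * 0.958 = 1542
Band 5: 1680 * 0.931 + 1370 * 0.672 = 1564 + 921 = 2485
Population now: 0–19=412, 20–39=783, 40–59=774, 60–79=1542, 80+=2485
Total: 6270 → 5996; change = -274; percentage change = -4.4%

-4.4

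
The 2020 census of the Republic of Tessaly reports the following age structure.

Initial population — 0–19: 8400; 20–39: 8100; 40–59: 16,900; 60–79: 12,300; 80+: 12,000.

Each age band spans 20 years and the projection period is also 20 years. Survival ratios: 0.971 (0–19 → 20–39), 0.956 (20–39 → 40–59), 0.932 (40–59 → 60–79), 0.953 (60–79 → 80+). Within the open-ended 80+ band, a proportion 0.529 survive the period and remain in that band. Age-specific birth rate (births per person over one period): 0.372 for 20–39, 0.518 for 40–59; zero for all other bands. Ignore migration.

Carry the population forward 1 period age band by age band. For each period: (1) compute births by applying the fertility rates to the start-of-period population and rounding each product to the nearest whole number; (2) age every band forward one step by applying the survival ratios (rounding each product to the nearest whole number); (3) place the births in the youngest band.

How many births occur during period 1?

— Period 1 —
Births: 8100 × 0.372 = 3013 ; 16900 × 0.518 = 8754 ⇒ total 11767
20–39: 8400 × 0.971 = 8156
40–59: 8100 × 0.956 = 7744
60–79: 16900 × 0.932 = 15751
80+: 12300 × 0.953 + 12000 × 0.529 = 11722 + 6348 = 18070
Population now: 0–19=11767, 20–39=8156, 40–59=7744, 60–79=15751, 80+=18070

11767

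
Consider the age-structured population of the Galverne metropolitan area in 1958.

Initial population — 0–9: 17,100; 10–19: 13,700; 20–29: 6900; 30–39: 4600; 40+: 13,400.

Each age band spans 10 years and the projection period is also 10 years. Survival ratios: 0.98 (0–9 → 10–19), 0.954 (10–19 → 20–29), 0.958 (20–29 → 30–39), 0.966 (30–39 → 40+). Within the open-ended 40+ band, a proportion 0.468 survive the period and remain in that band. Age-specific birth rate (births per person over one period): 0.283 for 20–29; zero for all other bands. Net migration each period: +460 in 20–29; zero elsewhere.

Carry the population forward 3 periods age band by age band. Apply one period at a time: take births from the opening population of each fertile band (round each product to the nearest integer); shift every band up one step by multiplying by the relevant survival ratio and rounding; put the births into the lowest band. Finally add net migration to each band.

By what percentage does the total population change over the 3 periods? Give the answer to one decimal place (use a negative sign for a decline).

-20.5

Period 1.
Births: 6900 × 0.283 = 1953
10–19: 17100 × 0.98 = 16758
20–29: 13700 × 0.954 = 13070
30–39: 6900 × 0.958 = 6610
40+: 4600 × 0.966 + 13400 × 0.468 = 4444 + 6271 = 10715
Net migration: 20–29 + 460 → 13530
Population now: 0–9=1953, 10–19=16758, 20–29=13530, 30–39=6610, 40+=10715
Period 2.
Births: 13530 × 0.283 = 3829
10–19: 1953 × 0.98 = 1914
20–29: 16758 × 0.954 = 15987
30–39: 13530 × 0.958 = 12962
40+: 6610 × 0.966 + 10715 × 0.468 = 6385 + 5015 = 11400
Net migration: 20–29 + 460 → 16447
Population now: 0–9=3829, 10–19=1914, 20–29=16447, 30–39=12962, 40+=11400
Period 3.
Births: 16447 × 0.283 = 4655
10–19: 3829 × 0.98 = 3752
20–29: 1914 × 0.954 = 1826
30–39: 16447 × 0.958 = 15756
40+: 12962 × 0.966 + 11400 × 0.468 = 12521 + 5335 = 17856
Net migration: 20–29 + 460 → 2286
Population now: 0–9=4655, 10–19=3752, 20–29=2286, 30–39=15756, 40+=17856
Total: 55700 → 44305; change = -11395; percentage change = -20.5%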